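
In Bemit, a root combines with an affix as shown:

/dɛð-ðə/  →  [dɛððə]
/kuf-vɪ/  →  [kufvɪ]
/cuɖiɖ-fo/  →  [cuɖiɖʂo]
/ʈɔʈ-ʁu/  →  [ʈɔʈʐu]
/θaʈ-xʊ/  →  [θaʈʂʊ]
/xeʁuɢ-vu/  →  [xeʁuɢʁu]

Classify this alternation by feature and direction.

Underlying /f/ is realised as [ʂ] next to /ɖ/; /ɖ/ itself does not change.
The change labiodental → retroflex matches the place of the preceding /ɖ/, identifying this as place assimilation.
Manner and voice are unchanged, so the assimilation is partial, not total.
The same holds elsewhere in the data: /ʁ/ → [ʐ] after /ʈ/ (uvular → retroflex, matching retroflex); /x/ → [ʂ] after /ʈ/ (velar → retroflex, matching retroflex); /v/ → [ʁ] after /ɢ/ (labiodental → uvular, matching uvular) — only place changes, and always toward the preceding segment.
Nothing changes in [dɛððə], [kufvɪ]: there the adjacent consonants already agree in place (/ð/ and /ð/ are both dental; /v/ and /f/ are both labiodental), so these forms are consistent with the same rule.
The trigger is the preceding segment, so the direction is progressive (perseverative).

progressive place assimilation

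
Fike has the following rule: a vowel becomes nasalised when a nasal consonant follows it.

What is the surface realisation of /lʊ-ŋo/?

[lʊ̃ŋo]

The vowel /ʊ/ is adjacent to the following nasal /ŋ/, so it acquires [+nasal] and surfaces as [ʊ̃].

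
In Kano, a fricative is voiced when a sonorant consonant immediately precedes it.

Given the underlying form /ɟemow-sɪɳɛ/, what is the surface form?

[ɟemowzɪɳɛ]

The rule targets /s/ (voiceless alveolar fricative), which sits after the trigger /w/ (voiced).
Changing only its voicing to voiced gives [z] — the voiced alveolar fricative.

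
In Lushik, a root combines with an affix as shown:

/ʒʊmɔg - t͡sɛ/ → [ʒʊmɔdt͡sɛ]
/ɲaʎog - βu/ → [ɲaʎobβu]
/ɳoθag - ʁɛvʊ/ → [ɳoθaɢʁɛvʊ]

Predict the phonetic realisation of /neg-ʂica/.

The data show regressive place assimilation: /g/ → [d] before /t͡s/; /g/ → [b] before /β/; /g/ → [ɢ] before /ʁ/. In each pair only place changes, matching the following consonant, while manner and voice stay constant.
/g/ is a voiced velar stop. The following trigger /ʂ/ is retroflex, so /g/ must become retroflex as well.
Changing only its place to retroflex gives [ɖ] — the voiced retroflex stop.

[neɖʂica]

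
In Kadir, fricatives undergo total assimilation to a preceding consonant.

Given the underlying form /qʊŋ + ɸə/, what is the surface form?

/ɸ/ is the segment targeted by the rule; it sits immediately after /ŋ/, so it assimilates completely and surfaces as [ŋ].

[qʊŋŋə]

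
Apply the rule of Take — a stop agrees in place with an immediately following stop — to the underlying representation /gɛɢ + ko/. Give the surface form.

/ɢ/ is a voiced uvular stop. The following trigger /k/ is velar, so /ɢ/ must become velar as well.
Changing only its place to velar gives [g] — the voiced velar stop.

[gɛgko]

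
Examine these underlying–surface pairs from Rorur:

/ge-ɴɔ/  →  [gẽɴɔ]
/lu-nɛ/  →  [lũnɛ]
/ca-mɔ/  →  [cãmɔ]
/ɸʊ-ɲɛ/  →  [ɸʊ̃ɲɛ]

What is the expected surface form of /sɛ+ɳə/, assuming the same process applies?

[sɛ̃ɳə]

The data show regressive nasality assimilation (vowel nasalisation): /e/ → [ẽ] before /ɴ/; /u/ → [ũ] before /n/; /a/ → [ã] before /m/; /ʊ/ → [ʊ̃] before /ɲ/ — a vowel is nasalised by an immediately following nasal consonant.
/ɛ/ sits next to the nasal /ɳ/ and is therefore nasalised to [ɛ̃].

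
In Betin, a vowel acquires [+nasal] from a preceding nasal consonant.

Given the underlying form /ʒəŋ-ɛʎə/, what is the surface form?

[ʒəŋɛ̃ʎə]

/ɛ/ sits next to the nasal /ŋ/ and is therefore nasalised to [ɛ̃].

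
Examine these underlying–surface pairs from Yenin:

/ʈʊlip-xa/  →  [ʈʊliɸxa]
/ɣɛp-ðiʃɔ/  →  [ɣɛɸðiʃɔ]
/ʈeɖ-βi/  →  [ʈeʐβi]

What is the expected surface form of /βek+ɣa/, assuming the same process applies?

The data show regressive manner assimilation: /p/ → [ɸ] before /x/; /p/ → [ɸ] before /ð/; /ɖ/ → [ʐ] before /β/. In each pair only manner changes, matching the following consonant, while place and voice stay constant.
/k/ is a voiceless velar stop. The following trigger /ɣ/ is a fricative, so /k/ must become a fricative as well.
The voiceless velar fricative is [x], so /k/ → [x].

[βexɣa]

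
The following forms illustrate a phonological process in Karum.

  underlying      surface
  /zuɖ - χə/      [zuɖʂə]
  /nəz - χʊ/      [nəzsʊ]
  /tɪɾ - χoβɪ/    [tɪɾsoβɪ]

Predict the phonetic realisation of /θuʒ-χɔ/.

The data show progressive place assimilation: /χ/ → [ʂ] after /ɖ/; /χ/ → [s] after /z/; /χ/ → [s] after /ɾ/. In each pair only place changes, matching the preceding consonant, while manner and voice stay constant.
The rule targets /χ/ (voiceless uvular fricative), which sits after the trigger /ʒ/ (postalveolar).
The voiceless postalveolar fricative is [ʃ], so /χ/ → [ʃ].

[θuʒʃɔ]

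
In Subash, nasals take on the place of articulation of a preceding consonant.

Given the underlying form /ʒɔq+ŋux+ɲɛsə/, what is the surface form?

[ʒɔqɴuxŋɛsə]

/ŋ/ is a voiced velar nasal. The preceding trigger /q/ is uvular, so /ŋ/ must become uvular as well.
A voiced uvular nasal is [ɴ], so the surface segment is [ɴ].
At the second juncture, /ɲ/ likewise becomes [ŋ] adjacent to /x/.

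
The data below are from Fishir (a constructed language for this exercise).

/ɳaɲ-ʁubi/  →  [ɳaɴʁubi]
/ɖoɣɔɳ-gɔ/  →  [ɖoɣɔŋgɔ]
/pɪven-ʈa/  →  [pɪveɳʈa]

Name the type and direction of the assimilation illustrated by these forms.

The segment that alternates is /ɲ/, which surfaces as [ɴ] when adjacent to /ʁ/.
The change palatal → uvular matches the place of the following /ʁ/, identifying this as place assimilation.
Manner and voice are unchanged, so the assimilation is partial, not total.
Checking the remaining alternations: /ɳ/ → [ŋ] before /g/ (retroflex → velar, matching velar); /n/ → [ɳ] before /ʈ/ (alveolar → retroflex, matching retroflex) — only place changes, and always toward the following segment.
The trigger is the following segment, so the direction is regressive (anticipatory).

regressive place assimilation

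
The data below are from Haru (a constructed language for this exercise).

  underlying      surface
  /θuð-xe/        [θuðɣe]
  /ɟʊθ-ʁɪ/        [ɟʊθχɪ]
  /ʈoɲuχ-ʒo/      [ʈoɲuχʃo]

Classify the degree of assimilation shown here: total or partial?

Underlying /x/ is realised as [ɣ] next to /ð/; /ð/ itself does not change.
The change voiceless → voiced matches the voicing of the preceding /ð/, identifying this as voicing assimilation.
Place and manner are unchanged, so the assimilation is partial, not total.
The other alternating forms pattern the same way: /ʁ/ → [χ] after /θ/ (voiced → voiceless, matching voiceless); /ʒ/ → [ʃ] after /χ/ (voiced → voiceless, matching voiceless) — only voicing changes, and always toward the preceding segment.

partial assimilation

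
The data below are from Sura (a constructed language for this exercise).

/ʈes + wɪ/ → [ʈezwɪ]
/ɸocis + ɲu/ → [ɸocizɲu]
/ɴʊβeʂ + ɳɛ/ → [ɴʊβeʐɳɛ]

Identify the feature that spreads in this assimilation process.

voicing

Comparing underlying and surface forms, /s/ → [z] is the alternation; the neighbouring /w/ is constant.
The change voiceless → voiced matches the voicing of the following /w/, identifying this as voicing assimilation.
The other alternating forms pattern the same way: /s/ → [z] before /ɲ/ (voiceless → voiced, matching voiced); /ʂ/ → [ʐ] before /ɳ/ (voiceless → voiced, matching voiced) — only voicing changes, and always toward the following segment.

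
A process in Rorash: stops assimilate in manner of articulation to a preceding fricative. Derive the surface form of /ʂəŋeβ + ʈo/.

[ʂəŋeβʂo]

/ʈ/ is a voiceless retroflex stop. The preceding trigger /β/ is a fricative, so /ʈ/ must become a fricative as well.
The voiceless retroflex fricative is [ʂ], so /ʈ/ → [ʂ].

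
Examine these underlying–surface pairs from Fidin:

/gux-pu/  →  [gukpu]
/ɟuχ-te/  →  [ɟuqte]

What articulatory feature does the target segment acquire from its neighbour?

Underlying /x/ is realised as [k] next to /p/; /p/ itself does not change.
/x/ is a fricative while /p/ is a stop; the output [k] is a stop, matching the trigger — so the feature that spreads is manner.
The same holds elsewhere in the data: /χ/ → [q] before /t/ (fricative → stop, matching a stop) — only manner changes, and always toward the following segment.

manner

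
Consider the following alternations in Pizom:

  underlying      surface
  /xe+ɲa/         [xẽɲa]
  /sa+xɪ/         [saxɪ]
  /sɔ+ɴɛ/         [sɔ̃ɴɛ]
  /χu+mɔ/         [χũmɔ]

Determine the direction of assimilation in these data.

The vowel /e/ surfaces as nasalised [ẽ] next to the following nasal /ɲ/ — it has acquired the [+nasal] feature of its neighbour.
The other forms show the same pattern: /ɔ/ → [ɔ̃] before /ɴ/; /u/ → [ũ] before /m/ — each time a vowel is nasalised next to a following nasal.
No change occurs in [saxɪ] because the vowel at the boundary is adjacent to an oral consonant, not a nasal (/a/ next to /x/).
Because the conditioning nasal is to the right of the vowel that changes, the process is regressive (anticipatory).

regressive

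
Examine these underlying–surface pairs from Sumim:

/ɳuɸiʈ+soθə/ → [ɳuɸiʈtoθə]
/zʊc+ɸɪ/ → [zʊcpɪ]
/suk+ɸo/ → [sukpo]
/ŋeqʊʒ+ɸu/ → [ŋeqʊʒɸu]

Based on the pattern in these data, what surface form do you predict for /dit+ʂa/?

[ditʈa]

The data show progressive manner assimilation: /s/ → [t] after /ʈ/; /ɸ/ → [p] after /c/; /ɸ/ → [p] after /k/. In each pair only manner changes, matching the preceding consonant, while place and voice stay constant.
Nothing changes in [ŋeqʊʒɸu]: there the adjacent consonants already agree in manner (/ɸ/ and /ʒ/ are both fricatives), so this form is consistent with the same rule.
The rule targets /ʂ/ (voiceless retroflex fricative), which sits after the trigger /t/ (stop).
A voiceless retroflex stop is [ʈ], so the surface segment is [ʈ].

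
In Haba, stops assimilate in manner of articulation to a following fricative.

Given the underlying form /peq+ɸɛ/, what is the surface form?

/q/ is a voiceless uvular stop. The following trigger /ɸ/ is a fricative, so /q/ must become a fricative as well.
Changing only its manner to fricative gives [χ] — the voiceless uvular fricative.

[peχɸɛ]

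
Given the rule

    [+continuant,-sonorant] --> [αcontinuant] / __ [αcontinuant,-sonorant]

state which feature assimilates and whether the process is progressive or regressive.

The shared variable α links the value of [continuant] on the target to that of the neighbouring obstruent. [continuant] distinguishes stops from fricatives — a manner-of-articulation feature — so this is manner assimilation.
The conditioning segment sits to the right of the focus bar, meaning the trigger follows the segment that changes — regressive assimilation.

regressive manner assimilation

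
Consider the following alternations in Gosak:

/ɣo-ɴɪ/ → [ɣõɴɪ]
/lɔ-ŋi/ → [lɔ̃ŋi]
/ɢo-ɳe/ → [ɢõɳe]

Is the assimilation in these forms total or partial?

The vowel /o/ surfaces as nasalised [õ] next to the following nasal /ɴ/ — it has acquired the [+nasal] feature of its neighbour.
The other forms show the same pattern: /ɔ/ → [ɔ̃] before /ŋ/; /o/ → [õ] before /ɳ/ — each time a vowel is nasalised next to a following nasal.

partial assimilation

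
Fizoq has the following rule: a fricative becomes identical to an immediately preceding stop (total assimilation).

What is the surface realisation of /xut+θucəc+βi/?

/θ/ is the segment targeted by the rule; it sits immediately after /t/, so it assimilates completely and surfaces as [t].
The same rule applies at the second boundary: /β/ → [c] next to /c/.

[xuttucəcci]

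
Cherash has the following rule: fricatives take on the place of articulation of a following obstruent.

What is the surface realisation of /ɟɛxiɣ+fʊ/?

[ɟɛxivfʊ]

The rule targets /ɣ/ (voiced velar fricative), which sits before the trigger /f/ (labiodental).
A voiced labiodental fricative is [v], so the surface segment is [v].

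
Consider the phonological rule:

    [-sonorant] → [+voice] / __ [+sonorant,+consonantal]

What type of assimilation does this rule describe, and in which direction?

The structural change is [+voice], and the conditioning segment [+sonorant,+consonantal] (a sonorant consonant) is itself voiced, so the target comes to share the voicing of its neighbour — voicing assimilation.
The conditioning segment sits to the right of the focus bar, meaning the trigger follows the segment that changes — regressive assimilation.

regressive voicing assimilation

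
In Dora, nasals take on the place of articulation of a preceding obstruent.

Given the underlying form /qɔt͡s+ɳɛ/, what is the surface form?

/ɳ/ is a voiced retroflex nasal. The preceding trigger /t͡s/ is alveolar, so /ɳ/ must become alveolar as well.
Changing only its place to alveolar gives [n] — the voiced alveolar nasal.

[qɔt͡snɛ]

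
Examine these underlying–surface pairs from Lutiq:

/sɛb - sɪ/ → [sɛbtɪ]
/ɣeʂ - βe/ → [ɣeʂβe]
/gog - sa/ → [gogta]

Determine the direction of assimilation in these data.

Comparing underlying and surface forms, /s/ → [t] is the alternation; the neighbouring /b/ is constant.
/s/ is a fricative while /b/ is a stop; the output [t] is a stop, matching the trigger — so the feature that spreads is manner.
The other alternating form patterns the same way: /s/ → [t] after /g/ (fricative → stop, matching a stop) — only manner changes, and always toward the preceding segment.
No alternation appears in [ɣeʂβe]: there the adjacent consonants already agree in manner (/β/ and /ʂ/ are both fricatives), so this form is consistent with the same rule.
The trigger is the preceding segment, so the direction is progressive (perseverative).

progressive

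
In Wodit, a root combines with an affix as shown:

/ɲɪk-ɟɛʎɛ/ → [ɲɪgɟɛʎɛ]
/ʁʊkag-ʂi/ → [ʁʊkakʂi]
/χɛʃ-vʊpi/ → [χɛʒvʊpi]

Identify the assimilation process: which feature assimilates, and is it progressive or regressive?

regressive voicing assimilation

Comparing underlying and surface forms, /k/ → [g] is the alternation; the neighbouring /ɟ/ is constant.
The change voiceless → voiced matches the voicing of the following /ɟ/, identifying this as voicing assimilation.
Place and manner are unchanged, so the assimilation is partial, not total.
Checking the remaining alternations: /g/ → [k] before /ʂ/ (voiced → voiceless, matching voiceless); /ʃ/ → [ʒ] before /v/ (voiceless → voiced, matching voiced) — only voicing changes, and always toward the following segment.
The trigger is the following segment, so the direction is regressive (anticipatory).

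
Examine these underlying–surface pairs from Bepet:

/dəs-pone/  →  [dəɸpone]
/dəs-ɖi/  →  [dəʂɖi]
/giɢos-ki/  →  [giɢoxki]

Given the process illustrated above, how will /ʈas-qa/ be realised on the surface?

The data show regressive place assimilation: /s/ → [ɸ] before /p/; /s/ → [ʂ] before /ɖ/; /s/ → [x] before /k/. In each pair only place changes, matching the following consonant, while manner and voice stay constant.
The rule targets /s/ (voiceless alveolar fricative), which sits before the trigger /q/ (uvular).
Changing only its place to uvular gives [χ] — the voiceless uvular fricative.

[ʈaχqa]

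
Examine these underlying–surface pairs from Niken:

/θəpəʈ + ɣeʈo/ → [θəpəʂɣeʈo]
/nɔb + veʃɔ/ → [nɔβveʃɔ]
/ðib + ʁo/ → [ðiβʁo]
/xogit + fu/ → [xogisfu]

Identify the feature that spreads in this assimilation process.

Underlying /ʈ/ is realised as [ʂ] next to /ɣ/; /ɣ/ itself does not change.
The change stop → fricative matches the manner of the following /ɣ/, identifying this as manner assimilation.
Checking the remaining alternations: /b/ → [β] before /v/ (stop → fricative, matching a fricative); /b/ → [β] before /ʁ/ (stop → fricative, matching a fricative); /t/ → [s] before /f/ (stop → fricative, matching a fricative) — only manner changes, and always toward the following segment.

manner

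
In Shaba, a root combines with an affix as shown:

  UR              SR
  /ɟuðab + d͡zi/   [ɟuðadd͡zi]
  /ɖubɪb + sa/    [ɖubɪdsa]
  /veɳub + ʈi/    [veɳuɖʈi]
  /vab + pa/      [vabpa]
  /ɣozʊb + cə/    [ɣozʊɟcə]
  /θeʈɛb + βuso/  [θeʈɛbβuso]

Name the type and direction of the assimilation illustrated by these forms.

Underlying /b/ is realised as [d] next to /d͡z/; /d͡z/ itself does not change.
/b/ is bilabial while /d͡z/ is alveolar; the output [d] is alveolar, matching the trigger — so the feature that spreads is place.
Manner and voice are unchanged, so the assimilation is partial, not total.
The other alternating forms pattern the same way: /b/ → [d] before /s/ (bilabial → alveolar, matching alveolar); /b/ → [ɖ] before /ʈ/ (bilabial → retroflex, matching retroflex); /b/ → [ɟ] before /c/ (bilabial → palatal, matching palatal) — only place changes, and always toward the following segment.
Nothing changes in [vabpa], [θeʈɛbβuso]: there the adjacent consonants already agree in place (/b/ and /p/ are both bilabial; /b/ and /β/ are both bilabial), so these forms are consistent with the same rule.
The trigger is the following segment, so the direction is regressive (anticipatory).

regressive place assimilation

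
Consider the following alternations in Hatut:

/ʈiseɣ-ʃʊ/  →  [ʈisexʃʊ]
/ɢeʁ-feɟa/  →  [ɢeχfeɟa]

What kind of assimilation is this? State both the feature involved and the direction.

Comparing underlying and surface forms, /ɣ/ → [x] is the alternation; the neighbouring /ʃ/ is constant.
/ɣ/ is voiced while /ʃ/ is voiceless; the output [x] is voiceless, matching the trigger — so the feature that spreads is voicing.
Place and manner are unchanged, so the assimilation is partial, not total.
The other alternating form patterns the same way: /ʁ/ → [χ] before /f/ (voiced → voiceless, matching voiceless) — only voicing changes, and always toward the following segment.
The trigger is the following segment, so the direction is regressive (anticipatory).

regressive voicing assimilation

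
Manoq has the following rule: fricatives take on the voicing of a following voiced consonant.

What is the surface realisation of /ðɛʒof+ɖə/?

/f/ is a voiceless labiodental fricative. The following trigger /ɖ/ is voiced, so /f/ must become voiced as well.
A voiced labiodental fricative is [v], so the surface segment is [v].

[ðɛʒovɖə]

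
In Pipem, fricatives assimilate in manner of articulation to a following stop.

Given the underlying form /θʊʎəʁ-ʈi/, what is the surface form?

[θʊʎəɢʈi]

/ʁ/ is a voiced uvular fricative. The following trigger /ʈ/ is a stop, so /ʁ/ must become a stop as well.
Changing only its manner to stop gives [ɢ] — the voiced uvular stop.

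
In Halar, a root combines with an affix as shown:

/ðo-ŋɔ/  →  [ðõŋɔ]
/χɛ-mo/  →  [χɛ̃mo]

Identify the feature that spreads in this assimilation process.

The vowel /o/ surfaces as nasalised [õ] next to the following nasal /ŋ/ — it has acquired the [+nasal] feature of its neighbour.
Likewise in the remaining data: /ɛ/ → [ɛ̃] before /m/ — each time a vowel is nasalised next to a following nasal.

nasality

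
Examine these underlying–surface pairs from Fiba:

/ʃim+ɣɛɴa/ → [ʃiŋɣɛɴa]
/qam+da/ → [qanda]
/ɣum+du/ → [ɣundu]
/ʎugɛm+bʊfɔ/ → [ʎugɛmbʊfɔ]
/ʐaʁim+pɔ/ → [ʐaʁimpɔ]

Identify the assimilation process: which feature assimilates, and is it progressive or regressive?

Comparing underlying and surface forms, /m/ → [ŋ] is the alternation; the neighbouring /ɣ/ is constant.
The change bilabial → velar matches the place of the following /ɣ/, identifying this as place assimilation.
Manner and voice are unchanged, so the assimilation is partial, not total.
Checking the remaining alternation: /m/ → [n] before /d/ (bilabial → alveolar, matching alveolar) — only place changes, and always toward the following segment.
Nothing changes in [ʎugɛmbʊfɔ], [ʐaʁimpɔ]: there the adjacent consonants already agree in place (/m/ and /b/ are both bilabial; /m/ and /p/ are both bilabial), so these forms are consistent with the same rule.
The trigger is the following segment, so the direction is regressive (anticipatory).

regressive place assimilation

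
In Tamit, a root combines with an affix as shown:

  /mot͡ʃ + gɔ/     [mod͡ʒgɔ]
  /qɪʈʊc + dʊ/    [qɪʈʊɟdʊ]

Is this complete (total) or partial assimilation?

partial assimilation

The segment that alternates is /t͡ʃ/, which surfaces as [d͡ʒ] when adjacent to /g/.
/t͡ʃ/ is voiceless while /g/ is voiced; the output [d͡ʒ] is voiced, matching the trigger — so the feature that spreads is voicing.
Place and manner are unchanged, so the assimilation is partial, not total.
The other alternating form patterns the same way: /c/ → [ɟ] before /d/ (voiceless → voiced, matching voiced) — only voicing changes, and always toward the following segment.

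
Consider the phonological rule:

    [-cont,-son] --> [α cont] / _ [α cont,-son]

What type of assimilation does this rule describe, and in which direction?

The rule copies [cont] (continuancy) from the environment onto the target stops; since [±cont] encodes the stop/fricative manner contrast, the assimilating dimension is manner.
Since the environment is written after the underscore, the trigger follows the target; the direction is regressive.

regressive manner assimilation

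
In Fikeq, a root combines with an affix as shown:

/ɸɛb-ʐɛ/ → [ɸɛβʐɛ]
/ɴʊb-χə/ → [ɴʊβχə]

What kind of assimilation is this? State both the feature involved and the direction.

Comparing underlying and surface forms, /b/ → [β] is the alternation; the neighbouring /ʐ/ is constant.
/b/ is a stop while /ʐ/ is a fricative; the output [β] is a fricative, matching the trigger — so the feature that spreads is manner.
Place and voice are unchanged, so the assimilation is partial, not total.
Checking the remaining alternation: /b/ → [β] before /χ/ (stop → fricative, matching a fricative) — only manner changes, and always toward the following segment.
Since the segment that changes precedes the conditioning segment, the assimilation is regressive.

regressive manner assimilation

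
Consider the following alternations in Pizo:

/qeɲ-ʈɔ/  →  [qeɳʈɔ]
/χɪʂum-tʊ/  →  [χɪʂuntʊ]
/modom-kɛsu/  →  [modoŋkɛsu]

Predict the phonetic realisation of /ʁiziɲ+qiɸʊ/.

[ʁiziɴqiɸʊ]

The data show regressive place assimilation: /ɲ/ → [ɳ] before /ʈ/; /m/ → [n] before /t/; /m/ → [ŋ] before /k/. In each pair only place changes, matching the following consonant, while manner and voice stay constant.
The rule targets /ɲ/ (voiced palatal nasal), which sits before the trigger /q/ (uvular).
Changing only its place to uvular gives [ɴ] — the voiced uvular nasal.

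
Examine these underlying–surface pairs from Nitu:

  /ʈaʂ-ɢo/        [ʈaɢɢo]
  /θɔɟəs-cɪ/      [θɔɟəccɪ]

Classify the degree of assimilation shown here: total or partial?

total assimilation

Comparing underlying and surface forms, /ʂ/ → [ɢ] is the alternation; the neighbouring /ɢ/ is constant.
The output [ɢ] is identical to the trigger /ɢ/ — every feature (place, manner, voicing) has been copied — so this is total assimilation.
The other form behaves the same way: /s/ → [c] before /c/ — in each case the output is a copy of the following consonant.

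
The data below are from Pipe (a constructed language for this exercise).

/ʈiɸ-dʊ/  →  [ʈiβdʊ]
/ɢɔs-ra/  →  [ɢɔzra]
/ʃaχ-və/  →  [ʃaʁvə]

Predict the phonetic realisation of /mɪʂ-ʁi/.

The data show regressive voicing assimilation: /ɸ/ → [β] before /d/; /s/ → [z] before /r/; /χ/ → [ʁ] before /v/. In each pair only voicing changes, matching the following consonant, while place and manner stay constant.
/ʂ/ is a voiceless retroflex fricative. The following trigger /ʁ/ is voiced, so /ʂ/ must become voiced as well.
Changing only its voicing to voiced gives [ʐ] — the voiced retroflex fricative.

[mɪʐʁi]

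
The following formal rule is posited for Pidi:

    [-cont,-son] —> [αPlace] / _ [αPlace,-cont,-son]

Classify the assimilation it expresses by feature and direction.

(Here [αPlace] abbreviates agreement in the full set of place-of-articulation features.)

regressive place assimilation

The rule copies the place features (abbreviated [Place]) from the environment onto the target, so the assimilating feature is place.
The conditioning segment sits to the right of the focus bar, meaning the trigger follows the segment that changes — regressive assimilation.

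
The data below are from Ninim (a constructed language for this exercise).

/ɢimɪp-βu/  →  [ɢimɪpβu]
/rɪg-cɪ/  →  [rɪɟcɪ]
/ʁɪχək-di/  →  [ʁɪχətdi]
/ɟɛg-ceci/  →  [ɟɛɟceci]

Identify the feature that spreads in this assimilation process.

Underlying /g/ is realised as [ɟ] next to /c/; /c/ itself does not change.
The change velar → palatal matches the place of the following /c/, identifying this as place assimilation.
Checking the remaining alternation: /k/ → [t] before /d/ (velar → alveolar, matching alveolar) — only place changes, and always toward the following segment.
No alternation appears in [ɢimɪpβu]: there the adjacent consonants already agree in place (/p/ and /β/ are both bilabial), so this form is consistent with the same rule.

place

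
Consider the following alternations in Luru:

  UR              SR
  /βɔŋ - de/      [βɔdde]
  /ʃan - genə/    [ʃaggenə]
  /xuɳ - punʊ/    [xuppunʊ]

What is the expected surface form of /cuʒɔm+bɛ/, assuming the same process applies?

The data show regressive total assimilation (/ŋ/ → [d] before /d/; /n/ → [g] before /g/; /ɳ/ → [p] before /p/): in every case the target segment becomes identical to its following neighbour, copying more than a single feature.
/m/ is the segment targeted by the rule; it sits immediately before /b/, so it assimilates completely and surfaces as [b].

[cuʒɔbbɛ]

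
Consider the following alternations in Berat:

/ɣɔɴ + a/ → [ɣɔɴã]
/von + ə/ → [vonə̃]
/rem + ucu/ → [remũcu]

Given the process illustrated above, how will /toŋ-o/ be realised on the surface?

[toŋõ]

The data show progressive nasality assimilation (vowel nasalisation): /a/ → [ã] after /ɴ/; /ə/ → [ə̃] after /n/; /u/ → [ũ] after /m/ — a vowel is nasalised by an immediately preceding nasal consonant.
The vowel /o/ is adjacent to the preceding nasal /ŋ/, so it acquires [+nasal] and surfaces as [õ].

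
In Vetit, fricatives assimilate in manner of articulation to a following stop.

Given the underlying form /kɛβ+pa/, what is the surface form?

/β/ is a voiced bilabial fricative. The following trigger /p/ is a stop, so /β/ must become a stop as well.
The voiced bilabial stop is [b], so /β/ → [b].

[kɛbpa]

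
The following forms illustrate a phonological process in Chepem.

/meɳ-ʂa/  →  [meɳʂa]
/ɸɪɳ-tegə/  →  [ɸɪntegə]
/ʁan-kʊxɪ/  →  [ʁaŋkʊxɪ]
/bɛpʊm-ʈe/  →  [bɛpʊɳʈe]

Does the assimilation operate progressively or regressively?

regressive

Comparing underlying and surface forms, /ɳ/ → [n] is the alternation; the neighbouring /t/ is constant.
The change retroflex → alveolar matches the place of the following /t/, identifying this as place assimilation.
The other alternating forms pattern the same way: /n/ → [ŋ] before /k/ (alveolar → velar, matching velar); /m/ → [ɳ] before /ʈ/ (bilabial → retroflex, matching retroflex) — only place changes, and always toward the following segment.
Nothing changes in [meɳʂa]: there the adjacent consonants already agree in place (/ɳ/ and /ʂ/ are both retroflex), so this form is consistent with the same rule.
The trigger is the following segment, so the direction is regressive (anticipatory).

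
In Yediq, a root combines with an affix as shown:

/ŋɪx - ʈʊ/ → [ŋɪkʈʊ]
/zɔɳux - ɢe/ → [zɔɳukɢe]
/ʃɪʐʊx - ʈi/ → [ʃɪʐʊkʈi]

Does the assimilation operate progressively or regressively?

Comparing underlying and surface forms, /x/ → [k] is the alternation; the neighbouring /ʈ/ is constant.
/x/ is a fricative while /ʈ/ is a stop; the output [k] is a stop, matching the trigger — so the feature that spreads is manner.
The other alternating form patterns the same way: /x/ → [k] before /ɢ/ (fricative → stop, matching a stop) — only manner changes, and always toward the following segment.
The trigger is the following segment, so the direction is regressive (anticipatory).

regressive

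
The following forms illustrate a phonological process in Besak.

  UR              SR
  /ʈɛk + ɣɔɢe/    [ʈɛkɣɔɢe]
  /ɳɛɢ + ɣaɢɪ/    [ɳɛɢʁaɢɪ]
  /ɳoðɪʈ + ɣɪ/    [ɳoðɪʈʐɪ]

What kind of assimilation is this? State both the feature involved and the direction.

progressive place assimilation

The segment that alternates is /ɣ/, which surfaces as [ʁ] when adjacent to /ɢ/.
/ɣ/ is velar while /ɢ/ is uvular; the output [ʁ] is uvular, matching the trigger — so the feature that spreads is place.
Manner and voice are unchanged, so the assimilation is partial, not total.
The other alternating form patterns the same way: /ɣ/ → [ʐ] after /ʈ/ (velar → retroflex, matching retroflex) — only place changes, and always toward the preceding segment.
Nothing changes in [ʈɛkɣɔɢe]: there the adjacent consonants already agree in place (/ɣ/ and /k/ are both velar), so this form is consistent with the same rule.
Since the segment that changes follows the conditioning segment, the assimilation is progressive.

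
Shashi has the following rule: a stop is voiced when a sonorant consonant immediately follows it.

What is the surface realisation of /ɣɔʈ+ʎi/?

/ʈ/ is a voiceless retroflex stop. The following trigger /ʎ/ is voiced, so /ʈ/ must become voiced as well.
The voiced retroflex stop is [ɖ], so /ʈ/ → [ɖ].

[ɣɔɖʎi]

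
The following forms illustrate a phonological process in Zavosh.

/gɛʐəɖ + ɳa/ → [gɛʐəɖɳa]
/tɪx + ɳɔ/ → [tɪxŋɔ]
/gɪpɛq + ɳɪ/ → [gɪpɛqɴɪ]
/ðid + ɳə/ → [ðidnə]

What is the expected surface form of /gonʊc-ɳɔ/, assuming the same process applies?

The data show progressive place assimilation: /ɳ/ → [ŋ] after /x/; /ɳ/ → [ɴ] after /q/; /ɳ/ → [n] after /d/. In each pair only place changes, matching the preceding consonant, while manner and voice stay constant.
No alternation appears in [gɛʐəɖɳa]: there the adjacent consonants already agree in place (/ɳ/ and /ɖ/ are both retroflex), so this form is consistent with the same rule.
/ɳ/ is a voiced retroflex nasal. The preceding trigger /c/ is palatal, so /ɳ/ must become palatal as well.
Changing only its place to palatal gives [ɲ] — the voiced palatal nasal.

[gonʊcɲɔ]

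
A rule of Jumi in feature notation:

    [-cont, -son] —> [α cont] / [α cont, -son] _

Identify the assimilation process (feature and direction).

The rule copies [cont] (continuancy) from the environment onto the target stops; since [±cont] encodes the stop/fricative manner contrast, the assimilating dimension is manner.
Since the environment is written before the underscore, the trigger precedes the target; the direction is progressive.

progressive manner assimilation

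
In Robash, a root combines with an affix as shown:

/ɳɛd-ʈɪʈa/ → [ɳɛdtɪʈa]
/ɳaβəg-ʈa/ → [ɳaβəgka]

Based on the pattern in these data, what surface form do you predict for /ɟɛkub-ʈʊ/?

The data show progressive place assimilation: /ʈ/ → [t] after /d/; /ʈ/ → [k] after /g/. In each pair only place changes, matching the preceding consonant, while manner and voice stay constant.
The rule targets /ʈ/ (voiceless retroflex stop), which sits after the trigger /b/ (bilabial).
Changing only its place to bilabial gives [p] — the voiceless bilabial stop.

[ɟɛkubpʊ]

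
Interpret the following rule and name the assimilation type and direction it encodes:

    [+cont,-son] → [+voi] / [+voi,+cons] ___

progressive voicing assimilation

The target ([+cont,-son], fricatives) acquires [+voi] next to a voiced consonant ([+voi,+cons]) — it takes on the voicing of its neighbour, so the feature that spreads is voicing.
The conditioning segment sits to the left of the focus bar, meaning the trigger precedes the segment that changes — progressive assimilation.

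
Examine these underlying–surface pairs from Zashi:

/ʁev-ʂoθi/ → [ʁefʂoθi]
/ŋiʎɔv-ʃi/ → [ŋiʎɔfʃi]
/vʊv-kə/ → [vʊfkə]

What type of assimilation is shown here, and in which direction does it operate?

The segment that alternates is /v/, which surfaces as [f] when adjacent to /ʂ/.
/v/ is voiced while /ʂ/ is voiceless; the output [f] is voiceless, matching the trigger — so the feature that spreads is voicing.
Place and manner are unchanged, so the assimilation is partial, not total.
Checking the remaining alternations: /v/ → [f] before /ʃ/ (voiced → voiceless, matching voiceless); /v/ → [f] before /k/ (voiced → voiceless, matching voiceless) — only voicing changes, and always toward the following segment.
The trigger is the following segment, so the direction is regressive (anticipatory).

regressive voicing assimilation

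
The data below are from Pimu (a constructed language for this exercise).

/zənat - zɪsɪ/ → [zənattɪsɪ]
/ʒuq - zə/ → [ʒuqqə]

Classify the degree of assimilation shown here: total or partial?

total assimilation

Comparing underlying and surface forms, /z/ → [t] is the alternation; the neighbouring /t/ is constant.
The output [t] is identical to the trigger /t/ — every feature (place, manner, voicing) has been copied — so this is total assimilation.
The other form behaves the same way: /z/ → [q] after /q/ — in each case the output is a copy of the preceding consonant.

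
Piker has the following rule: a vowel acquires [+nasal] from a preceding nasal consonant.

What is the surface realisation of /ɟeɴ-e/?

[ɟeɴẽ]

The vowel /e/ is adjacent to the preceding nasal /ɴ/, so it acquires [+nasal] and surfaces as [ẽ].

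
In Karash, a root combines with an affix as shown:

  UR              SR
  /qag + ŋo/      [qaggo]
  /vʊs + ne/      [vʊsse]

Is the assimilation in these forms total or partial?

The segment that alternates is /n/, which surfaces as [s] when adjacent to /s/.
The output [s] is identical to the trigger /s/ — every feature (place, manner, voicing) has been copied — so this is total assimilation.
The other form behaves the same way: /ŋ/ → [g] after /g/ — in each case the output is a copy of the preceding consonant.

total assimilation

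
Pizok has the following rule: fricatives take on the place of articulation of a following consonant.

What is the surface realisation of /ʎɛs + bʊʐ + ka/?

[ʎɛɸbʊɣka]

/s/ is a voiceless alveolar fricative. The following trigger /b/ is bilabial, so /s/ must become bilabial as well.
Changing only its place to bilabial gives [ɸ] — the voiceless bilabial fricative.
At the second juncture, /ʐ/ likewise becomes [ɣ] adjacent to /k/.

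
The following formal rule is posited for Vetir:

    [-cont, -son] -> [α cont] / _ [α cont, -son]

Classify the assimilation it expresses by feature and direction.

regressive manner assimilation

The shared variable α links the value of [cont] on the target to that of the neighbouring obstruent. [cont] distinguishes stops from fricatives — a manner-of-articulation feature — so this is manner assimilation.
The conditioning segment sits to the right of the focus bar, meaning the trigger follows the segment that changes — regressive assimilation.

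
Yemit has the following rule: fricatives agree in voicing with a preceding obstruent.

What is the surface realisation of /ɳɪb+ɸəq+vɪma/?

/ɸ/ is a voiceless bilabial fricative. The preceding trigger /b/ is voiced, so /ɸ/ must become voiced as well.
Changing only its voicing to voiced gives [β] — the voiced bilabial fricative.
At the second juncture, /v/ likewise becomes [f] adjacent to /q/.

[ɳɪbβəqfɪma]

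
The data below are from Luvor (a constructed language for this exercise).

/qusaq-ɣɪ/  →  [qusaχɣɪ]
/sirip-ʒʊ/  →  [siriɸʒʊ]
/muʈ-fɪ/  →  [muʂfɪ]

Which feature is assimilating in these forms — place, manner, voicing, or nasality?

Comparing underlying and surface forms, /q/ → [χ] is the alternation; the neighbouring /ɣ/ is constant.
The change stop → fricative matches the manner of the following /ɣ/, identifying this as manner assimilation.
Checking the remaining alternations: /p/ → [ɸ] before /ʒ/ (stop → fricative, matching a fricative); /ʈ/ → [ʂ] before /f/ (stop → fricative, matching a fricative) — only manner changes, and always toward the following segment.

manner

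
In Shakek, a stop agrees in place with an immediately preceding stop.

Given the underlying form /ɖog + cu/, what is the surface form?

The rule targets /c/ (voiceless palatal stop), which sits after the trigger /g/ (velar).
Changing only its place to velar gives [k] — the voiceless velar stop.

[ɖogku]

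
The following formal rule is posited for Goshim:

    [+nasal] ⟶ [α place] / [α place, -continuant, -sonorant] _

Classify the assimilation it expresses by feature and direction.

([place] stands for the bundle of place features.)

progressive place assimilation

The rule copies the place features (abbreviated [place]) from the environment onto the target, so the assimilating feature is place.
The conditioning segment sits to the left of the focus bar, meaning the trigger precedes the segment that changes — progressive assimilation.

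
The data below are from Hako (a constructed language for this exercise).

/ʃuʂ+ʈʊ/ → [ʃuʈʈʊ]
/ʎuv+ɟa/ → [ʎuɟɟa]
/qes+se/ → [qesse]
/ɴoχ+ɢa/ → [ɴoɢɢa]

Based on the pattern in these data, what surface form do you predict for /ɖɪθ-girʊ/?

[ɖɪggirʊ]

The data show regressive total assimilation (/ʂ/ → [ʈ] before /ʈ/; /v/ → [ɟ] before /ɟ/; /χ/ → [ɢ] before /ɢ/): in every case the target segment becomes identical to its following neighbour, copying more than a single feature.
In [qesse] the two consonants at the boundary are already identical (/s/ + /s/), so the rule applies vacuously and nothing changes.
/θ/ is the segment targeted by the rule; it sits immediately before /g/, so it assimilates completely and surfaces as [g].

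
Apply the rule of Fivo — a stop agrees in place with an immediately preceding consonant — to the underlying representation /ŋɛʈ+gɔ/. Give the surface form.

The rule targets /g/ (voiced velar stop), which sits after the trigger /ʈ/ (retroflex).
Changing only its place to retroflex gives [ɖ] — the voiced retroflex stop.

[ŋɛʈɖɔ]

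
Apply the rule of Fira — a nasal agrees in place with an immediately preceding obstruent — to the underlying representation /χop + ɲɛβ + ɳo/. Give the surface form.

The rule targets /ɲ/ (voiced palatal nasal), which sits after the trigger /p/ (bilabial).
A voiced bilabial nasal is [m], so the surface segment is [m].
The same rule applies at the second boundary: /ɳ/ → [m] next to /β/.

[χopmɛβmo]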